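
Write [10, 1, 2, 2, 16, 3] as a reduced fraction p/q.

Fold from the inside: start with 3/1.
  16 + 1/3 = 49/3
  2 + 3/49 = 101/49
  2 + 49/101 = 251/101
  1 + 101/251 = 352/251
  10 + 251/352 = 3771/352

3771/352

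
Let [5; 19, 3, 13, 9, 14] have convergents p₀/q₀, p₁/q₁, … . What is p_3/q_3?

3905/773

Using pₖ = aₖpₖ₋₁ + pₖ₋₂, qₖ = aₖqₖ₋₁ + qₖ₋₂ (with p₋₁=1, p₋₂=0, q₋₁=0, q₋₂=1):
  k=0: a=5, p=5, q=1
  k=1: a=19, p=96, q=19
  k=2: a=3, p=293, q=58
  k=3: a=13, p=3905, q=773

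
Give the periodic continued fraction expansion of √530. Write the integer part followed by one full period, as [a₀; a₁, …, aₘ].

[23; 46]

a₀ = ⌊√530⌋ = 23.
With m₀=0, d₀=1 and mₖ₊₁ = dₖaₖ − mₖ, dₖ₊₁ = (n − mₖ₊₁²)/dₖ, aₖ₊₁ = ⌊(a₀+mₖ₊₁)/dₖ₊₁⌋:
  k=1: m=23, d=1, a=46
d=1 and a=2a₀=46 at k=1, so the next step gives (m, d) = (23, 1) again — its k=1 value — and the period has length 1.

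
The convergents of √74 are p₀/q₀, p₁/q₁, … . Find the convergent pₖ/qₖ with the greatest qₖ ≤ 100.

√74 = [8; 1, 1, 1, 1, 16, …] (period length 5).
Convergents:
  p_0/q_0 = 8/1
  p_1/q_1 = 9/1
  p_2/q_2 = 17/2
  p_3/q_3 = 26/3
  p_4/q_4 = 43/5
  p_5/q_5 = 714/83
  p_6/q_6 = 757/88
  p_7/q_7 = 1471/171
q_6 = 88 ≤ 100 < 171 = q_7, so the answer is 757/88.

757/88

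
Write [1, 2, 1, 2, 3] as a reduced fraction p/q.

37/27

Using pₖ = aₖpₖ₋₁ + pₖ₋₂ and qₖ = aₖqₖ₋₁ + qₖ₋₂:
  k=0: a=1, p=1, q=1
  k=1: a=2, p=3, q=2
  k=2: a=1, p=4, q=3
  k=3: a=2, p=11, q=8
  k=4: a=3, p=37, q=27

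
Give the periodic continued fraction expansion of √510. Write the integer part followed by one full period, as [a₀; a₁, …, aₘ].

[22; 1, 1, 2, 1, 1, 44]

a₀ = ⌊√510⌋ = 22.
With m₀=0, d₀=1 and mₖ₊₁ = dₖaₖ − mₖ, dₖ₊₁ = (n − mₖ₊₁²)/dₖ, aₖ₊₁ = ⌊(a₀+mₖ₊₁)/dₖ₊₁⌋:
  k=1: m=22, d=26, a=1
  k=2: m=4, d=19, a=1
  k=3: m=15, d=15, a=2
  k=4: m=15, d=19, a=1
  k=5: m=4, d=26, a=1
  k=6: m=22, d=1, a=44
d=1 and a=2a₀=44 at k=6, so the next step gives (m, d) = (22, 26) again — its k=1 value — and the period has length 6.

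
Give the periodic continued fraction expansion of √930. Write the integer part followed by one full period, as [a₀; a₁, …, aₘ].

a₀ = ⌊√930⌋ = 30.
With m₀=0, d₀=1 and mₖ₊₁ = dₖaₖ − mₖ, dₖ₊₁ = (n − mₖ₊₁²)/dₖ, aₖ₊₁ = ⌊(a₀+mₖ₊₁)/dₖ₊₁⌋:
  k=1: m=30, d=30, a=2
  k=2: m=30, d=1, a=60
d=1 and a=2a₀=60 at k=2, so the next step gives (m, d) = (30, 30) again — its k=1 value — and the period has length 2.

[30; 2, 60]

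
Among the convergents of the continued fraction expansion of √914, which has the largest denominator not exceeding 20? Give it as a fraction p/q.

√914 = [30; 4, 3, 3, 4, 60, …] (period length 5).
Convergents:
  p_0/q_0 = 30/1
  p_1/q_1 = 121/4
  p_2/q_2 = 393/13
  p_3/q_3 = 1300/43
q_2 = 13 ≤ 20 < 43 = q_3, so the answer is 393/13.

393/13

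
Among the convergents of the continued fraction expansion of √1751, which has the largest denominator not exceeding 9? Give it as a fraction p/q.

√1751 = [41; 1, 5, 2, 4, 2, 5, 1, 82, …] (period length 8).
Convergents:
  p_0/q_0 = 41/1
  p_1/q_1 = 42/1
  p_2/q_2 = 251/6
  p_3/q_3 = 544/13
q_2 = 6 ≤ 9 < 13 = q_3, so the answer is 251/6.

251/6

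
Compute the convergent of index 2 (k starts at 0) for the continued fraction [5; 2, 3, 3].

38/7

Using pₖ = aₖpₖ₋₁ + pₖ₋₂, qₖ = aₖqₖ₋₁ + qₖ₋₂ (with p₋₁=1, p₋₂=0, q₋₁=0, q₋₂=1):
  k=0: a=5, p=5, q=1
  k=1: a=2, p=11, q=2
  k=2: a=3, p=38, q=7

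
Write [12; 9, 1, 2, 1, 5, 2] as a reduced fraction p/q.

Using pₖ = aₖpₖ₋₁ + pₖ₋₂ and qₖ = aₖqₖ₋₁ + qₖ₋₂:
  k=0: a=12, p=12, q=1
  k=1: a=9, p=109, q=9
  k=2: a=1, p=121, q=10
  k=3: a=2, p=351, q=29
  k=4: a=1, p=472, q=39
  k=5: a=5, p=2711, q=224
  k=6: a=2, p=5894, q=487

5894/487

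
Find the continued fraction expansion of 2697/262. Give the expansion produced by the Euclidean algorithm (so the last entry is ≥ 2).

2697 = 10×262 + 77
262 = 3×77 + 31
77 = 2×31 + 15
31 = 2×15 + 1
15 = 15×1 + 0  (stop)
So 2697/262 = [10; 3, 2, 2, 15].

[10; 3, 2, 2, 15]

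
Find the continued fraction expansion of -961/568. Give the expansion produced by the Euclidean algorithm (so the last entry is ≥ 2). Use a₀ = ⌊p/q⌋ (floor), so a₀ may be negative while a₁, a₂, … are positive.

-961 = -2·568 + 175
568 = 3·175 + 43
175 = 4·43 + 3
43 = 14·3 + 1
3 = 3·1 + 0  (stop)
So -961/568 = [-2; 3, 4, 14, 3].

[-2; 3, 4, 14, 3]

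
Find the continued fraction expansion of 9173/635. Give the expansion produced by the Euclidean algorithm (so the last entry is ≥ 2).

[14; 2, 4, 9, 1, 6]

9173 = 14·635 + 283
635 = 2·283 + 69
283 = 4·69 + 7
69 = 9·7 + 6
7 = 1·6 + 1
6 = 6·1 + 0  (stop)
So 9173/635 = [14; 2, 4, 9, 1, 6].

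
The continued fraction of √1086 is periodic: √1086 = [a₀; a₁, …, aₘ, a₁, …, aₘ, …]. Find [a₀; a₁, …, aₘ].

[32; 1, 20, 1, 64]

a₀ = ⌊√1086⌋ = 32.
With m₀=0, d₀=1 and mₖ₊₁ = dₖaₖ − mₖ, dₖ₊₁ = (n − mₖ₊₁²)/dₖ, aₖ₊₁ = ⌊(a₀+mₖ₊₁)/dₖ₊₁⌋:
  k=1: m=32, d=62, a=1
  k=2: m=30, d=3, a=20
  k=3: m=30, d=62, a=1
  k=4: m=32, d=1, a=64
d=1 and a=2a₀=64 at k=4, so the next step gives (m, d) = (32, 62) again — its k=1 value — and the period has length 4.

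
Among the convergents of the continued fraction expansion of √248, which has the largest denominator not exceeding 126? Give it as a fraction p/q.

√248 = [15; 1, 2, 1, 30, …] (period length 4).
Convergents:
  p_0/q_0 = 15/1
  p_1/q_1 = 16/1
  p_2/q_2 = 47/3
  p_3/q_3 = 63/4
  p_4/q_4 = 1937/123
  p_5/q_5 = 2000/127
q_4 = 123 ≤ 126 < 127 = q_5, so the answer is 1937/123.

1937/123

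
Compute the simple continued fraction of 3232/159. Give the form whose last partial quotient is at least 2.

[20; 3, 17, 3]

3232 = 20*159 + 52
159 = 3*52 + 3
52 = 17*3 + 1
3 = 3*1 + 0  (stop)
So 3232/159 = [20; 3, 17, 3].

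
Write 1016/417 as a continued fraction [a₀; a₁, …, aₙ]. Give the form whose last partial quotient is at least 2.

[2; 2, 3, 2, 3, 3, 2]

1016 = 2*417 + 182
417 = 2*182 + 53
182 = 3*53 + 23
53 = 2*23 + 7
23 = 3*7 + 2
7 = 3*2 + 1
2 = 2*1 + 0  (stop)
So 1016/417 = [2; 2, 3, 2, 3, 3, 2].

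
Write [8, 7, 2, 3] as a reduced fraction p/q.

Fold from the inside: start with 3/1.
  2 + 1/3 = 7/3
  7 + 3/7 = 52/7
  8 + 7/52 = 423/52

423/52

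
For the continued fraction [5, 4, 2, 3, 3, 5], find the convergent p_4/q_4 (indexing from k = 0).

533/102

Using pₖ = aₖpₖ₋₁ + pₖ₋₂, qₖ = aₖqₖ₋₁ + qₖ₋₂ (with p₋₁=1, p₋₂=0, q₋₁=0, q₋₂=1):
  k=0: a=5, p=5, q=1
  k=1: a=4, p=21, q=4
  k=2: a=2, p=47, q=9
  k=3: a=3, p=162, q=31
  k=4: a=3, p=533, q=102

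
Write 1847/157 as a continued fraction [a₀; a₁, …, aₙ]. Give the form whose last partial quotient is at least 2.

1847 = 11*157 + 120
157 = 1*120 + 37
120 = 3*37 + 9
37 = 4*9 + 1
9 = 9*1 + 0  (stop)
So 1847/157 = [11; 1, 3, 4, 9].

[11; 1, 3, 4, 9]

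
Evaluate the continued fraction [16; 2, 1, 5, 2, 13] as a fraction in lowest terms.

8143/498

Fold from the inside: start with 13/1.
  2 + 1/13 = 27/13
  5 + 13/27 = 148/27
  1 + 27/148 = 175/148
  2 + 148/175 = 498/175
  16 + 175/498 = 8143/498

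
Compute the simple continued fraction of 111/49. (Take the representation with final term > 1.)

111 = 2*49 + 13
49 = 3*13 + 10
13 = 1*10 + 3
10 = 3*3 + 1
3 = 3*1 + 0  (stop)
So 111/49 = [2; 3, 1, 3, 3].

[2; 3, 1, 3, 3]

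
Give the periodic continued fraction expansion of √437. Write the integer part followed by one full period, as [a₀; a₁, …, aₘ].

[20; 1, 9, 2, 9, 1, 40]

a₀ = ⌊√437⌋ = 20.
With m₀=0, d₀=1 and mₖ₊₁ = dₖaₖ − mₖ, dₖ₊₁ = (n − mₖ₊₁²)/dₖ, aₖ₊₁ = ⌊(a₀+mₖ₊₁)/dₖ₊₁⌋:
  k=1: m=20, d=37, a=1
  k=2: m=17, d=4, a=9
  k=3: m=19, d=19, a=2
  k=4: m=19, d=4, a=9
  k=5: m=17, d=37, a=1
  k=6: m=20, d=1, a=40
d=1 and a=2a₀=40 at k=6, so the next step gives (m, d) = (20, 37) again — its k=1 value — and the period has length 6.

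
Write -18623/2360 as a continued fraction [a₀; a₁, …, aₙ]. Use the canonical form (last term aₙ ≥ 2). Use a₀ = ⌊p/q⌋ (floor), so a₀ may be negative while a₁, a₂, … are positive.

-18623 = -8×2360 + 257
2360 = 9×257 + 47
257 = 5×47 + 22
47 = 2×22 + 3
22 = 7×3 + 1
3 = 3×1 + 0  (stop)
So -18623/2360 = [-8; 9, 5, 2, 7, 3].

[-8; 9, 5, 2, 7, 3]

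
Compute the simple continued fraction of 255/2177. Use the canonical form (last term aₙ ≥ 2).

[0; 8, 1, 1, 6, 4, 1, 3]

255 = 0×2177 + 255
2177 = 8×255 + 137
255 = 1×137 + 118
137 = 1×118 + 19
118 = 6×19 + 4
19 = 4×4 + 3
4 = 1×3 + 1
3 = 3×1 + 0  (stop)
So 255/2177 = [0; 8, 1, 1, 6, 4, 1, 3].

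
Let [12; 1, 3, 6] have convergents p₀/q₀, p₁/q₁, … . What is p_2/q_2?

Using pₖ = aₖpₖ₋₁ + pₖ₋₂, qₖ = aₖqₖ₋₁ + qₖ₋₂ (with p₋₁=1, p₋₂=0, q₋₁=0, q₋₂=1):
  k=0: a=12, p=12, q=1
  k=1: a=1, p=13, q=1
  k=2: a=3, p=51, q=4

51/4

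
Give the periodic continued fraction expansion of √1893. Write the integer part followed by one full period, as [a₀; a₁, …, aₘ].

a₀ = ⌊√1893⌋ = 43.
With m₀=0, d₀=1 and mₖ₊₁ = dₖaₖ − mₖ, dₖ₊₁ = (n − mₖ₊₁²)/dₖ, aₖ₊₁ = ⌊(a₀+mₖ₊₁)/dₖ₊₁⌋:
  k=1: m=43, d=44, a=1
  k=2: m=1, d=43, a=1
  k=3: m=42, d=3, a=28
  k=4: m=42, d=43, a=1
  k=5: m=1, d=44, a=1
  k=6: m=43, d=1, a=86
d=1 and a=2a₀=86 at k=6, so the next step gives (m, d) = (43, 44) again — its k=1 value — and the period has length 6.

[43; 1, 1, 28, 1, 1, 86]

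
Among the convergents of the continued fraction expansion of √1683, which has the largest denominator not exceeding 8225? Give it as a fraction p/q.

137965/3363

√1683 = [41; 41, 82, …] (period length 2).
Convergents:
  p_0/q_0 = 41/1
  p_1/q_1 = 1682/41
  p_2/q_2 = 137965/3363
  p_3/q_3 = 5658247/137924
q_2 = 3363 ≤ 8225 < 137924 = q_3, so the answer is 137965/3363.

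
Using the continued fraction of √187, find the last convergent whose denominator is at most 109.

√187 = [13; 1, 2, 13, 2, 1, 26, …] (period length 6).
Convergents:
  p_0/q_0 = 13/1
  p_1/q_1 = 14/1
  p_2/q_2 = 41/3
  p_3/q_3 = 547/40
  p_4/q_4 = 1135/83
  p_5/q_5 = 1682/123
q_4 = 83 ≤ 109 < 123 = q_5, so the answer is 1135/83.

1135/83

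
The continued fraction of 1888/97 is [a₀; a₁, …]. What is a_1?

1888 = 19·97 + 45   →  a_0 = 19
97 = 2·45 + 7   →  a_1 = 2

2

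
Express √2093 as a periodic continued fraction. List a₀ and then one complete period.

[45; 1, 2, 1, 90]

a₀ = ⌊√2093⌋ = 45.
With m₀=0, d₀=1 and mₖ₊₁ = dₖaₖ − mₖ, dₖ₊₁ = (n − mₖ₊₁²)/dₖ, aₖ₊₁ = ⌊(a₀+mₖ₊₁)/dₖ₊₁⌋:
  k=1: m=45, d=68, a=1
  k=2: m=23, d=23, a=2
  k=3: m=23, d=68, a=1
  k=4: m=45, d=1, a=90
d=1 and a=2a₀=90 at k=4, so the next step gives (m, d) = (45, 68) again — its k=1 value — and the period has length 4.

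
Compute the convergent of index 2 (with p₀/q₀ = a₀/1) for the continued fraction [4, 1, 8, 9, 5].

Using pₖ = aₖpₖ₋₁ + pₖ₋₂, qₖ = aₖqₖ₋₁ + qₖ₋₂ (with p₋₁=1, p₋₂=0, q₋₁=0, q₋₂=1):
  k=0: a=4, p=4, q=1
  k=1: a=1, p=5, q=1
  k=2: a=8, p=44, q=9

44/9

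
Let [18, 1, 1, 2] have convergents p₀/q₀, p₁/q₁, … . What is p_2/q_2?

Using pₖ = aₖpₖ₋₁ + pₖ₋₂, qₖ = aₖqₖ₋₁ + qₖ₋₂ (with p₋₁=1, p₋₂=0, q₋₁=0, q₋₂=1):
  k=0: a=18, p=18, q=1
  k=1: a=1, p=19, q=1
  k=2: a=1, p=37, q=2

37/2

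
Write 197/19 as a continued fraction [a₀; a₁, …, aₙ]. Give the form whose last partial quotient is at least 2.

[10; 2, 1, 2, 2]

197 = 10×19 + 7
19 = 2×7 + 5
7 = 1×5 + 2
5 = 2×2 + 1
2 = 2×1 + 0  (stop)
So 197/19 = [10; 2, 1, 2, 2].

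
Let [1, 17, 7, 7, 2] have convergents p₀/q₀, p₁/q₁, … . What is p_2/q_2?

127/120

Using pₖ = aₖpₖ₋₁ + pₖ₋₂, qₖ = aₖqₖ₋₁ + qₖ₋₂ (with p₋₁=1, p₋₂=0, q₋₁=0, q₋₂=1):
  k=0: a=1, p=1, q=1
  k=1: a=17, p=18, q=17
  k=2: a=7, p=127, q=120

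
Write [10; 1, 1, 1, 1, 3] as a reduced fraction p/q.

191/18

Fold from the inside: start with 3/1.
  1 + 1/3 = 4/3
  1 + 3/4 = 7/4
  1 + 4/7 = 11/7
  1 + 7/11 = 18/11
  10 + 11/18 = 191/18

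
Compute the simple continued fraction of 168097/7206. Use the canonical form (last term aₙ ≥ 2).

[23; 3, 18, 3, 2, 18]

168097 = 23×7206 + 2359
7206 = 3×2359 + 129
2359 = 18×129 + 37
129 = 3×37 + 18
37 = 2×18 + 1
18 = 18×1 + 0  (stop)
So 168097/7206 = [23; 3, 18, 3, 2, 18].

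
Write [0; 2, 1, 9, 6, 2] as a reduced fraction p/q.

132/383

Fold from the inside: start with 2/1.
  6 + 1/2 = 13/2
  9 + 2/13 = 119/13
  1 + 13/119 = 132/119
  2 + 119/132 = 383/132
  0 + 132/383 = 132/383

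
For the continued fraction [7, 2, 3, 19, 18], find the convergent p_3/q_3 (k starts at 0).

Using pₖ = aₖpₖ₋₁ + pₖ₋₂, qₖ = aₖqₖ₋₁ + qₖ₋₂ (with p₋₁=1, p₋₂=0, q₋₁=0, q₋₂=1):
  k=0: a=7, p=7, q=1
  k=1: a=2, p=15, q=2
  k=2: a=3, p=52, q=7
  k=3: a=19, p=1003, q=135

1003/135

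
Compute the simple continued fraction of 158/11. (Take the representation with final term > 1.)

[14; 2, 1, 3]

158 = 14×11 + 4
11 = 2×4 + 3
4 = 1×3 + 1
3 = 3×1 + 0  (stop)
So 158/11 = [14; 2, 1, 3].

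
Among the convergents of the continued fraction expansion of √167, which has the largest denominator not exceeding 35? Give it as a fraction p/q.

√167 = [12; 1, 11, 1, 24, …] (period length 4).
Convergents:
  p_0/q_0 = 12/1
  p_1/q_1 = 13/1
  p_2/q_2 = 155/12
  p_3/q_3 = 168/13
  p_4/q_4 = 4187/324
q_3 = 13 ≤ 35 < 324 = q_4, so the answer is 168/13.

168/13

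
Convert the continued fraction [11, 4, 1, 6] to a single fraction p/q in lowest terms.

Fold from the inside: start with 6/1.
  1 + 1/6 = 7/6
  4 + 6/7 = 34/7
  11 + 7/34 = 381/34

381/34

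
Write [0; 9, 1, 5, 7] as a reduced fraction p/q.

43/423

Fold from the inside: start with 7/1.
  5 + 1/7 = 36/7
  1 + 7/36 = 43/36
  9 + 36/43 = 423/43
  0 + 43/423 = 43/423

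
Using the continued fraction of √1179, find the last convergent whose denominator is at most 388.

√1179 = [34; 2, 1, 33, 1, 2, 68, …] (period length 6).
Convergents:
  p_0/q_0 = 34/1
  p_1/q_1 = 69/2
  p_2/q_2 = 103/3
  p_3/q_3 = 3468/101
  p_4/q_4 = 3571/104
  p_5/q_5 = 10610/309
  p_6/q_6 = 725051/21116
q_5 = 309 ≤ 388 < 21116 = q_6, so the answer is 10610/309.

10610/309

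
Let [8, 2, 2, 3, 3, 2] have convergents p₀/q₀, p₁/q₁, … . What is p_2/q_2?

Using pₖ = aₖpₖ₋₁ + pₖ₋₂, qₖ = aₖqₖ₋₁ + qₖ₋₂ (with p₋₁=1, p₋₂=0, q₋₁=0, q₋₂=1):
  k=0: a=8, p=8, q=1
  k=1: a=2, p=17, q=2
  k=2: a=2, p=42, q=5

42/5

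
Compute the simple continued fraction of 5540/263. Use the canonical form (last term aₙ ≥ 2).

5540 = 21×263 + 17
263 = 15×17 + 8
17 = 2×8 + 1
8 = 8×1 + 0  (stop)
So 5540/263 = [21; 15, 2, 8].

[21; 15, 2, 8]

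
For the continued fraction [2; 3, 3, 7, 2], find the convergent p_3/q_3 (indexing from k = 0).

Using pₖ = aₖpₖ₋₁ + pₖ₋₂, qₖ = aₖqₖ₋₁ + qₖ₋₂ (with p₋₁=1, p₋₂=0, q₋₁=0, q₋₂=1):
  k=0: a=2, p=2, q=1
  k=1: a=3, p=7, q=3
  k=2: a=3, p=23, q=10
  k=3: a=7, p=168, q=73

168/73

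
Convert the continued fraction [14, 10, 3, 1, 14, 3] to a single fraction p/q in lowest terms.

26165/1856

Fold from the inside: start with 3/1.
  14 + 1/3 = 43/3
  1 + 3/43 = 46/43
  3 + 43/46 = 181/46
  10 + 46/181 = 1856/181
  14 + 181/1856 = 26165/1856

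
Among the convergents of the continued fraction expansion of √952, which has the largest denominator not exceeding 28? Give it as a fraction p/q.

√952 = [30; 1, 5, 1, 6, 1, 5, 1, 60, …] (period length 8).
Convergents:
  p_0/q_0 = 30/1
  p_1/q_1 = 31/1
  p_2/q_2 = 185/6
  p_3/q_3 = 216/7
  p_4/q_4 = 1481/48
q_3 = 7 ≤ 28 < 48 = q_4, so the answer is 216/7.

216/7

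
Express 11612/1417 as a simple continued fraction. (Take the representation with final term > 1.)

[8; 5, 7, 2, 5, 1, 2]

11612 = 8×1417 + 276
1417 = 5×276 + 37
276 = 7×37 + 17
37 = 2×17 + 3
17 = 5×3 + 2
3 = 1×2 + 1
2 = 2×1 + 0  (stop)
So 11612/1417 = [8; 5, 7, 2, 5, 1, 2].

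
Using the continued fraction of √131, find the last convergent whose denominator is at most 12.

103/9

√131 = [11; 2, 4, 11, 4, 2, 22, …] (period length 6).
Convergents:
  p_0/q_0 = 11/1
  p_1/q_1 = 23/2
  p_2/q_2 = 103/9
  p_3/q_3 = 1156/101
q_2 = 9 ≤ 12 < 101 = q_3, so the answer is 103/9.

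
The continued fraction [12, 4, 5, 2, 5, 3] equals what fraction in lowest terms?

9779/799

Fold from the inside: start with 3/1.
  5 + 1/3 = 16/3
  2 + 3/16 = 35/16
  5 + 16/35 = 191/35
  4 + 35/191 = 799/191
  12 + 191/799 = 9779/799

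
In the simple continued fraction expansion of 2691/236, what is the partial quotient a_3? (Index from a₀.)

15

2691 = 11·236 + 95   →  a_0 = 11
236 = 2·95 + 46   →  a_1 = 2
95 = 2·46 + 3   →  a_2 = 2
46 = 15·3 + 1   →  a_3 = 15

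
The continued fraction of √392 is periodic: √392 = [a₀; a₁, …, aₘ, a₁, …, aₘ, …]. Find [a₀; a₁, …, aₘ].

[19; 1, 3, 1, 38]

a₀ = ⌊√392⌋ = 19.
With m₀=0, d₀=1 and mₖ₊₁ = dₖaₖ − mₖ, dₖ₊₁ = (n − mₖ₊₁²)/dₖ, aₖ₊₁ = ⌊(a₀+mₖ₊₁)/dₖ₊₁⌋:
  k=1: m=19, d=31, a=1
  k=2: m=12, d=8, a=3
  k=3: m=12, d=31, a=1
  k=4: m=19, d=1, a=38
d=1 and a=2a₀=38 at k=4, so the next step gives (m, d) = (19, 31) again — its k=1 value — and the period has length 4.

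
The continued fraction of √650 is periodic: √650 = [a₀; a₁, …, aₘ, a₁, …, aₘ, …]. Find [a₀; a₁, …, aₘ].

[25; 2, 50]

a₀ = ⌊√650⌋ = 25.
With m₀=0, d₀=1 and mₖ₊₁ = dₖaₖ − mₖ, dₖ₊₁ = (n − mₖ₊₁²)/dₖ, aₖ₊₁ = ⌊(a₀+mₖ₊₁)/dₖ₊₁⌋:
  k=1: m=25, d=25, a=2
  k=2: m=25, d=1, a=50
d=1 and a=2a₀=50 at k=2, so the next step gives (m, d) = (25, 25) again — its k=1 value — and the period has length 2.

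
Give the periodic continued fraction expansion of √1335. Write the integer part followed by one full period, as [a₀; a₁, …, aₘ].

[36; 1, 1, 6, 7, 6, 1, 1, 72]

a₀ = ⌊√1335⌋ = 36.
With m₀=0, d₀=1 and mₖ₊₁ = dₖaₖ − mₖ, dₖ₊₁ = (n − mₖ₊₁²)/dₖ, aₖ₊₁ = ⌊(a₀+mₖ₊₁)/dₖ₊₁⌋:
  k=1: m=36, d=39, a=1
  k=2: m=3, d=34, a=1
  k=3: m=31, d=11, a=6
  k=4: m=35, d=10, a=7
  k=5: m=35, d=11, a=6
  k=6: m=31, d=34, a=1
  k=7: m=3, d=39, a=1
  k=8: m=36, d=1, a=72
d=1 and a=2a₀=72 at k=8, so the next step gives (m, d) = (36, 39) again — its k=1 value — and the period has length 8.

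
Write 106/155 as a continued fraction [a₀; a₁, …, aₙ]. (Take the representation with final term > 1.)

106 = 0·155 + 106
155 = 1·106 + 49
106 = 2·49 + 8
49 = 6·8 + 1
8 = 8·1 + 0  (stop)
So 106/155 = [0; 1, 2, 6, 8].

[0; 1, 2, 6, 8]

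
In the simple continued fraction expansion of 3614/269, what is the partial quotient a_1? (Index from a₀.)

3614 = 13·269 + 117   →  a_0 = 13
269 = 2·117 + 35   →  a_1 = 2

2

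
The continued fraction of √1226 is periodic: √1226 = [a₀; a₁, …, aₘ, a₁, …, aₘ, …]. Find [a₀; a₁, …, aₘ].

a₀ = ⌊√1226⌋ = 35.
With m₀=0, d₀=1 and mₖ₊₁ = dₖaₖ − mₖ, dₖ₊₁ = (n − mₖ₊₁²)/dₖ, aₖ₊₁ = ⌊(a₀+mₖ₊₁)/dₖ₊₁⌋:
  k=1: m=35, d=1, a=70
d=1 and a=2a₀=70 at k=1, so the next step gives (m, d) = (35, 1) again — its k=1 value — and the period has length 1.

[35; 70]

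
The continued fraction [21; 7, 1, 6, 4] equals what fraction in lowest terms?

4817/228

Using pₖ = aₖpₖ₋₁ + pₖ₋₂ and qₖ = aₖqₖ₋₁ + qₖ₋₂:
  k=0: a=21, p=21, q=1
  k=1: a=7, p=148, q=7
  k=2: a=1, p=169, q=8
  k=3: a=6, p=1162, q=55
  k=4: a=4, p=4817, q=228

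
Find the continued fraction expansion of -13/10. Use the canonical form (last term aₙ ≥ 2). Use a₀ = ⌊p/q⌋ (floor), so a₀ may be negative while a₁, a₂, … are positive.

-13 = -2×10 + 7
10 = 1×7 + 3
7 = 2×3 + 1
3 = 3×1 + 0  (stop)
So -13/10 = [-2; 1, 2, 3].

[-2; 1, 2, 3]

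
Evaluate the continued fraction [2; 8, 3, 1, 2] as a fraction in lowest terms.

Using pₖ = aₖpₖ₋₁ + pₖ₋₂ and qₖ = aₖqₖ₋₁ + qₖ₋₂:
  k=0: a=2, p=2, q=1
  k=1: a=8, p=17, q=8
  k=2: a=3, p=53, q=25
  k=3: a=1, p=70, q=33
  k=4: a=2, p=193, q=91

193/91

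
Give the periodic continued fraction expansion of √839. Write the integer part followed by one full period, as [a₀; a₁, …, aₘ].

a₀ = ⌊√839⌋ = 28.
With m₀=0, d₀=1 and mₖ₊₁ = dₖaₖ − mₖ, dₖ₊₁ = (n − mₖ₊₁²)/dₖ, aₖ₊₁ = ⌊(a₀+mₖ₊₁)/dₖ₊₁⌋:
  k=1: m=28, d=55, a=1
  k=2: m=27, d=2, a=27
  k=3: m=27, d=55, a=1
  k=4: m=28, d=1, a=56
d=1 and a=2a₀=56 at k=4, so the next step gives (m, d) = (28, 55) again — its k=1 value — and the period has length 4.

[28; 1, 27, 1, 56]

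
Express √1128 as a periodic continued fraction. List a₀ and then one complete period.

[33; 1, 1, 2, 2, 2, 1, 1, 66]

a₀ = ⌊√1128⌋ = 33.
With m₀=0, d₀=1 and mₖ₊₁ = dₖaₖ − mₖ, dₖ₊₁ = (n − mₖ₊₁²)/dₖ, aₖ₊₁ = ⌊(a₀+mₖ₊₁)/dₖ₊₁⌋:
  k=1: m=33, d=39, a=1
  k=2: m=6, d=28, a=1
  k=3: m=22, d=23, a=2
  k=4: m=24, d=24, a=2
  k=5: m=24, d=23, a=2
  k=6: m=22, d=28, a=1
  k=7: m=6, d=39, a=1
  k=8: m=33, d=1, a=66
d=1 and a=2a₀=66 at k=8, so the next step gives (m, d) = (33, 39) again — its k=1 value — and the period has length 8.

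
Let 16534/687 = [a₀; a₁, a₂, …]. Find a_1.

14

16534 = 24·687 + 46   →  a_0 = 24
687 = 14·46 + 43   →  a_1 = 14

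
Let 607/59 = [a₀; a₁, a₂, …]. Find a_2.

607 = 10·59 + 17   →  a_0 = 10
59 = 3·17 + 8   →  a_1 = 3
17 = 2·8 + 1   →  a_2 = 2

2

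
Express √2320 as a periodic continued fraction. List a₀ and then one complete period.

a₀ = ⌊√2320⌋ = 48.
With m₀=0, d₀=1 and mₖ₊₁ = dₖaₖ − mₖ, dₖ₊₁ = (n − mₖ₊₁²)/dₖ, aₖ₊₁ = ⌊(a₀+mₖ₊₁)/dₖ₊₁⌋:
  k=1: m=48, d=16, a=6
  k=2: m=48, d=1, a=96
d=1 and a=2a₀=96 at k=2, so the next step gives (m, d) = (48, 16) again — its k=1 value — and the period has length 2.

[48; 6, 96]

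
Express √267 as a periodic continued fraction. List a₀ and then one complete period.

a₀ = ⌊√267⌋ = 16.
With m₀=0, d₀=1 and mₖ₊₁ = dₖaₖ − mₖ, dₖ₊₁ = (n − mₖ₊₁²)/dₖ, aₖ₊₁ = ⌊(a₀+mₖ₊₁)/dₖ₊₁⌋:
  k=1: m=16, d=11, a=2
  k=2: m=6, d=21, a=1
  k=3: m=15, d=2, a=15
  k=4: m=15, d=21, a=1
  k=5: m=6, d=11, a=2
  k=6: m=16, d=1, a=32
d=1 and a=2a₀=32 at k=6, so the next step gives (m, d) = (16, 11) again — its k=1 value — and the period has length 6.

[16; 2, 1, 15, 1, 2, 32]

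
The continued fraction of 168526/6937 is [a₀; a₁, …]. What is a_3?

168526 = 24·6937 + 2038   →  a_0 = 24
6937 = 3·2038 + 823   →  a_1 = 3
2038 = 2·823 + 392   →  a_2 = 2
823 = 2·392 + 39   →  a_3 = 2

2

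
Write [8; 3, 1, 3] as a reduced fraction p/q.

124/15

Using pₖ = aₖpₖ₋₁ + pₖ₋₂ and qₖ = aₖqₖ₋₁ + qₖ₋₂:
  k=0: a=8, p=8, q=1
  k=1: a=3, p=25, q=3
  k=2: a=1, p=33, q=4
  k=3: a=3, p=124, q=15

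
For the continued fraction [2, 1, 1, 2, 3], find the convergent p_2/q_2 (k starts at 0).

Using pₖ = aₖpₖ₋₁ + pₖ₋₂, qₖ = aₖqₖ₋₁ + qₖ₋₂ (with p₋₁=1, p₋₂=0, q₋₁=0, q₋₂=1):
  k=0: a=2, p=2, q=1
  k=1: a=1, p=3, q=1
  k=2: a=1, p=5, q=2

5/2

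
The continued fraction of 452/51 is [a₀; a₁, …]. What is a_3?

3

452 = 8·51 + 44   →  a_0 = 8
51 = 1·44 + 7   →  a_1 = 1
44 = 6·7 + 2   →  a_2 = 6
7 = 3·2 + 1   →  a_3 = 3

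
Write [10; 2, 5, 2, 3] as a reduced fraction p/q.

868/83

Fold from the inside: start with 3/1.
  2 + 1/3 = 7/3
  5 + 3/7 = 38/7
  2 + 7/38 = 83/38
  10 + 38/83 = 868/83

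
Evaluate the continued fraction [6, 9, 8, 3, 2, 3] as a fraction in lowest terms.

Fold from the inside: start with 3/1.
  2 + 1/3 = 7/3
  3 + 3/7 = 24/7
  8 + 7/24 = 199/24
  9 + 24/199 = 1815/199
  6 + 199/1815 = 11089/1815

11089/1815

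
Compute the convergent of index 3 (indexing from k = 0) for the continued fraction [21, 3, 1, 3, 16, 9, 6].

319/15

Using pₖ = aₖpₖ₋₁ + pₖ₋₂, qₖ = aₖqₖ₋₁ + qₖ₋₂ (with p₋₁=1, p₋₂=0, q₋₁=0, q₋₂=1):
  k=0: a=21, p=21, q=1
  k=1: a=3, p=64, q=3
  k=2: a=1, p=85, q=4
  k=3: a=3, p=319, q=15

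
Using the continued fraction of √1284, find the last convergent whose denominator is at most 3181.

√1284 = [35; 1, 4, 1, 70, …] (period length 4).
Convergents:
  p_0/q_0 = 35/1
  p_1/q_1 = 36/1
  p_2/q_2 = 179/5
  p_3/q_3 = 215/6
  p_4/q_4 = 15229/425
  p_5/q_5 = 15444/431
  p_6/q_6 = 77005/2149
  p_7/q_7 = 92449/2580
  p_8/q_8 = 6548435/182749
q_7 = 2580 ≤ 3181 < 182749 = q_8, so the answer is 92449/2580.

92449/2580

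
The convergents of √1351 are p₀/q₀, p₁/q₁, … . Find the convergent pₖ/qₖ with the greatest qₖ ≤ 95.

1507/41

√1351 = [36; 1, 3, 10, 3, 1, 72, …] (period length 6).
Convergents:
  p_0/q_0 = 36/1
  p_1/q_1 = 37/1
  p_2/q_2 = 147/4
  p_3/q_3 = 1507/41
  p_4/q_4 = 4668/127
q_3 = 41 ≤ 95 < 127 = q_4, so the answer is 1507/41.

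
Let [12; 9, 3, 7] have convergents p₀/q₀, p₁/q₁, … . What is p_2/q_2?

Using pₖ = aₖpₖ₋₁ + pₖ₋₂, qₖ = aₖqₖ₋₁ + qₖ₋₂ (with p₋₁=1, p₋₂=0, q₋₁=0, q₋₂=1):
  k=0: a=12, p=12, q=1
  k=1: a=9, p=109, q=9
  k=2: a=3, p=339, q=28

339/28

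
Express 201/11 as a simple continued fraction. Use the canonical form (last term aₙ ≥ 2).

[18; 3, 1, 2]

201 = 18×11 + 3
11 = 3×3 + 2
3 = 1×2 + 1
2 = 2×1 + 0  (stop)
So 201/11 = [18; 3, 1, 2].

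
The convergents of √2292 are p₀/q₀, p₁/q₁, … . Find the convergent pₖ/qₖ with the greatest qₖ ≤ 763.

36337/759

√2292 = [47; 1, 6, 1, 94, …] (period length 4).
Convergents:
  p_0/q_0 = 47/1
  p_1/q_1 = 48/1
  p_2/q_2 = 335/7
  p_3/q_3 = 383/8
  p_4/q_4 = 36337/759
  p_5/q_5 = 36720/767
q_4 = 759 ≤ 763 < 767 = q_5, so the answer is 36337/759.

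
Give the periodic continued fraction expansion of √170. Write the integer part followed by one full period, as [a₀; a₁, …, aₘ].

[13; 26]

a₀ = ⌊√170⌋ = 13.
With m₀=0, d₀=1 and mₖ₊₁ = dₖaₖ − mₖ, dₖ₊₁ = (n − mₖ₊₁²)/dₖ, aₖ₊₁ = ⌊(a₀+mₖ₊₁)/dₖ₊₁⌋:
  k=1: m=13, d=1, a=26
d=1 and a=2a₀=26 at k=1, so the next step gives (m, d) = (13, 1) again — its k=1 value — and the period has length 1.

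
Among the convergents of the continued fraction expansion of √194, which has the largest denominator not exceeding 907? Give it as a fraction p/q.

√194 = [13; 1, 12, 1, 26, …] (period length 4).
Convergents:
  p_0/q_0 = 13/1
  p_1/q_1 = 14/1
  p_2/q_2 = 181/13
  p_3/q_3 = 195/14
  p_4/q_4 = 5251/377
  p_5/q_5 = 5446/391
  p_6/q_6 = 70603/5069
q_5 = 391 ≤ 907 < 5069 = q_6, so the answer is 5446/391.

5446/391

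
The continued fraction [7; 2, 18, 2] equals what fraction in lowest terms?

Fold from the inside: start with 2/1.
  18 + 1/2 = 37/2
  2 + 2/37 = 76/37
  7 + 37/76 = 569/76

569/76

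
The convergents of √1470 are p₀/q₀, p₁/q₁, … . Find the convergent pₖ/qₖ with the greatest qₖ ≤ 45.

√1470 = [38; 2, 1, 14, 1, 2, 76, …] (period length 6).
Convergents:
  p_0/q_0 = 38/1
  p_1/q_1 = 77/2
  p_2/q_2 = 115/3
  p_3/q_3 = 1687/44
  p_4/q_4 = 1802/47
q_3 = 44 ≤ 45 < 47 = q_4, so the answer is 1687/44.

1687/44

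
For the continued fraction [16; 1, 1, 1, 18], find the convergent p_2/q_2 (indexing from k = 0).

Using pₖ = aₖpₖ₋₁ + pₖ₋₂, qₖ = aₖqₖ₋₁ + qₖ₋₂ (with p₋₁=1, p₋₂=0, q₋₁=0, q₋₂=1):
  k=0: a=16, p=16, q=1
  k=1: a=1, p=17, q=1
  k=2: a=1, p=33, q=2

33/2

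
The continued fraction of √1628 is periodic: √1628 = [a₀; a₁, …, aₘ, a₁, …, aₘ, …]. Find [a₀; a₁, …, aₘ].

[40; 2, 1, 6, 1, 2, 80]

a₀ = ⌊√1628⌋ = 40.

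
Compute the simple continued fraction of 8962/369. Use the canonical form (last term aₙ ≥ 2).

8962 = 24·369 + 106
369 = 3·106 + 51
106 = 2·51 + 4
51 = 12·4 + 3
4 = 1·3 + 1
3 = 3·1 + 0  (stop)
So 8962/369 = [24; 3, 2, 12, 1, 3].

[24; 3, 2, 12, 1, 3]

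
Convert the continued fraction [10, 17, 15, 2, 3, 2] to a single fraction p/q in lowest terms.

42397/4215

Using pₖ = aₖpₖ₋₁ + pₖ₋₂ and qₖ = aₖqₖ₋₁ + qₖ₋₂:
  k=0: a=10, p=10, q=1
  k=1: a=17, p=171, q=17
  k=2: a=15, p=2575, q=256
  k=3: a=2, p=5321, q=529
  k=4: a=3, p=18538, q=1843
  k=5: a=2, p=42397, q=4215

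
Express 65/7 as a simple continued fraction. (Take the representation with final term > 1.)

[9; 3, 2]

65 = 9·7 + 2
7 = 3·2 + 1
2 = 2·1 + 0  (stop)
So 65/7 = [9; 3, 2].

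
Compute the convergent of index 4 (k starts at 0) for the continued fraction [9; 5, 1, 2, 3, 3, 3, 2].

Using pₖ = aₖpₖ₋₁ + pₖ₋₂, qₖ = aₖqₖ₋₁ + qₖ₋₂ (with p₋₁=1, p₋₂=0, q₋₁=0, q₋₂=1):
  k=0: a=9, p=9, q=1
  k=1: a=5, p=46, q=5
  k=2: a=1, p=55, q=6
  k=3: a=2, p=156, q=17
  k=4: a=3, p=523, q=57

523/57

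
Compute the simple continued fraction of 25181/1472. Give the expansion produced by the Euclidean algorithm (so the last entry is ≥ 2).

[17; 9, 2, 1, 1, 1, 19]

25181 = 17·1472 + 157
1472 = 9·157 + 59
157 = 2·59 + 39
59 = 1·39 + 20
39 = 1·20 + 19
20 = 1·19 + 1
19 = 19·1 + 0  (stop)
So 25181/1472 = [17; 9, 2, 1, 1, 1, 19].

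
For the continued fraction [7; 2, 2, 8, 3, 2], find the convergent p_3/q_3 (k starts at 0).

311/42

Using pₖ = aₖpₖ₋₁ + pₖ₋₂, qₖ = aₖqₖ₋₁ + qₖ₋₂ (with p₋₁=1, p₋₂=0, q₋₁=0, q₋₂=1):
  k=0: a=7, p=7, q=1
  k=1: a=2, p=15, q=2
  k=2: a=2, p=37, q=5
  k=3: a=8, p=311, q=42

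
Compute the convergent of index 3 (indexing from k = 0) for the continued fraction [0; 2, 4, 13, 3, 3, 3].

Using pₖ = aₖpₖ₋₁ + pₖ₋₂, qₖ = aₖqₖ₋₁ + qₖ₋₂ (with p₋₁=1, p₋₂=0, q₋₁=0, q₋₂=1):
  k=0: a=0, p=0, q=1
  k=1: a=2, p=1, q=2
  k=2: a=4, p=4, q=9
  k=3: a=13, p=53, q=119

53/119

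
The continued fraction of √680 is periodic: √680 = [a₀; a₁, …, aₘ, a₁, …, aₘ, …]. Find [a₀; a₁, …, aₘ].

a₀ = ⌊√680⌋ = 26.
With m₀=0, d₀=1 and mₖ₊₁ = dₖaₖ − mₖ, dₖ₊₁ = (n − mₖ₊₁²)/dₖ, aₖ₊₁ = ⌊(a₀+mₖ₊₁)/dₖ₊₁⌋:
  k=1: m=26, d=4, a=13
  k=2: m=26, d=1, a=52
d=1 and a=2a₀=52 at k=2, so the next step gives (m, d) = (26, 4) again — its k=1 value — and the period has length 2.

[26; 13, 52]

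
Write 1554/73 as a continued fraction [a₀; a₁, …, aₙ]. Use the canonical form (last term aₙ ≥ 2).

1554 = 21×73 + 21
73 = 3×21 + 10
21 = 2×10 + 1
10 = 10×1 + 0  (stop)
So 1554/73 = [21; 3, 2, 10].

[21; 3, 2, 10]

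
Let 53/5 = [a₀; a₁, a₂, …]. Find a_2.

1

53 = 10·5 + 3   →  a_0 = 10
5 = 1·3 + 2   →  a_1 = 1
3 = 1·2 + 1   →  a_2 = 1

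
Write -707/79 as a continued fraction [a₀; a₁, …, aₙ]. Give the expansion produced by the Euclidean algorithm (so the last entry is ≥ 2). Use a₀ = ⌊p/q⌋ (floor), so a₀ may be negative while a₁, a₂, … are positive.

-707 = -9*79 + 4
79 = 19*4 + 3
4 = 1*3 + 1
3 = 3*1 + 0  (stop)
So -707/79 = [-9; 19, 1, 3].

[-9; 19, 1, 3]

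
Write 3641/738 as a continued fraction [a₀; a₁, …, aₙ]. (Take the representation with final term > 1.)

3641 = 4×738 + 689
738 = 1×689 + 49
689 = 14×49 + 3
49 = 16×3 + 1
3 = 3×1 + 0  (stop)
So 3641/738 = [4; 1, 14, 16, 3].

[4; 1, 14, 16, 3]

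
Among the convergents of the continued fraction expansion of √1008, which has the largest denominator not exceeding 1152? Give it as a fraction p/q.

32257/1016

√1008 = [31; 1, 2, 1, 62, …] (period length 4).
Convergents:
  p_0/q_0 = 31/1
  p_1/q_1 = 32/1
  p_2/q_2 = 95/3
  p_3/q_3 = 127/4
  p_4/q_4 = 7969/251
  p_5/q_5 = 8096/255
  p_6/q_6 = 24161/761
  p_7/q_7 = 32257/1016
  p_8/q_8 = 2024095/63753
q_7 = 1016 ≤ 1152 < 63753 = q_8, so the answer is 32257/1016.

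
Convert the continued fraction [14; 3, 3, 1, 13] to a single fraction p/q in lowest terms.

Fold from the inside: start with 13/1.
  1 + 1/13 = 14/13
  3 + 13/14 = 55/14
  3 + 14/55 = 179/55
  14 + 55/179 = 2561/179

2561/179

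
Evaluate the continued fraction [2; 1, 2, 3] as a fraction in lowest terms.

27/10

Fold from the inside: start with 3/1.
  2 + 1/3 = 7/3
  1 + 3/7 = 10/7
  2 + 7/10 = 27/10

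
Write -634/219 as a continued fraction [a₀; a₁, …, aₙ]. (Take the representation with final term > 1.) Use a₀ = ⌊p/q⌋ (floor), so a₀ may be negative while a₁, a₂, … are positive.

-634 = -3·219 + 23
219 = 9·23 + 12
23 = 1·12 + 11
12 = 1·11 + 1
11 = 11·1 + 0  (stop)
So -634/219 = [-3; 9, 1, 1, 11].

[-3; 9, 1, 1, 11]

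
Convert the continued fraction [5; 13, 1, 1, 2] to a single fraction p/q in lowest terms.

Using pₖ = aₖpₖ₋₁ + pₖ₋₂ and qₖ = aₖqₖ₋₁ + qₖ₋₂:
  k=0: a=5, p=5, q=1
  k=1: a=13, p=66, q=13
  k=2: a=1, p=71, q=14
  k=3: a=1, p=137, q=27
  k=4: a=2, p=345, q=68

345/68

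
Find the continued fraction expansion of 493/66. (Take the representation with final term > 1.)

493 = 7×66 + 31
66 = 2×31 + 4
31 = 7×4 + 3
4 = 1×3 + 1
3 = 3×1 + 0  (stop)
So 493/66 = [7; 2, 7, 1, 3].

[7; 2, 7, 1, 3]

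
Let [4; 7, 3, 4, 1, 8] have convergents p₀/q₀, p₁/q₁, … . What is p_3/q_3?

Using pₖ = aₖpₖ₋₁ + pₖ₋₂, qₖ = aₖqₖ₋₁ + qₖ₋₂ (with p₋₁=1, p₋₂=0, q₋₁=0, q₋₂=1):
  k=0: a=4, p=4, q=1
  k=1: a=7, p=29, q=7
  k=2: a=3, p=91, q=22
  k=3: a=4, p=393, q=95

393/95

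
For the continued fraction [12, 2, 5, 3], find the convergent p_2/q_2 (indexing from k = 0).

137/11

Using pₖ = aₖpₖ₋₁ + pₖ₋₂, qₖ = aₖqₖ₋₁ + qₖ₋₂ (with p₋₁=1, p₋₂=0, q₋₁=0, q₋₂=1):
  k=0: a=12, p=12, q=1
  k=1: a=2, p=25, q=2
  k=2: a=5, p=137, q=11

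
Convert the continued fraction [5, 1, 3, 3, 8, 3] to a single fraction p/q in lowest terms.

Using pₖ = aₖpₖ₋₁ + pₖ₋₂ and qₖ = aₖqₖ₋₁ + qₖ₋₂:
  k=0: a=5, p=5, q=1
  k=1: a=1, p=6, q=1
  k=2: a=3, p=23, q=4
  k=3: a=3, p=75, q=13
  k=4: a=8, p=623, q=108
  k=5: a=3, p=1944, q=337

1944/337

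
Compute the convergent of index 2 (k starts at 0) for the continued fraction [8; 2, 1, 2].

Using pₖ = aₖpₖ₋₁ + pₖ₋₂, qₖ = aₖqₖ₋₁ + qₖ₋₂ (with p₋₁=1, p₋₂=0, q₋₁=0, q₋₂=1):
  k=0: a=8, p=8, q=1
  k=1: a=2, p=17, q=2
  k=2: a=1, p=25, q=3

25/3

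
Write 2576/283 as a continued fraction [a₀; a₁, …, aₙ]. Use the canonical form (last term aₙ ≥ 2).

2576 = 9·283 + 29
283 = 9·29 + 22
29 = 1·22 + 7
22 = 3·7 + 1
7 = 7·1 + 0  (stop)
So 2576/283 = [9; 9, 1, 3, 7].

[9; 9, 1, 3, 7]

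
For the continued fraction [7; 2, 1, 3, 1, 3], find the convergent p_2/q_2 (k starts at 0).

22/3

Using pₖ = aₖpₖ₋₁ + pₖ₋₂, qₖ = aₖqₖ₋₁ + qₖ₋₂ (with p₋₁=1, p₋₂=0, q₋₁=0, q₋₂=1):
  k=0: a=7, p=7, q=1
  k=1: a=2, p=15, q=2
  k=2: a=1, p=22, q=3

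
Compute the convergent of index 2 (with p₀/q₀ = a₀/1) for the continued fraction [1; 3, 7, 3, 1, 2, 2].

29/22

Using pₖ = aₖpₖ₋₁ + pₖ₋₂, qₖ = aₖqₖ₋₁ + qₖ₋₂ (with p₋₁=1, p₋₂=0, q₋₁=0, q₋₂=1):
  k=0: a=1, p=1, q=1
  k=1: a=3, p=4, q=3
  k=2: a=7, p=29, q=22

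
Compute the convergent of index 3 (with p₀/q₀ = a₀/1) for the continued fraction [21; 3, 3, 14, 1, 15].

3046/143

Using pₖ = aₖpₖ₋₁ + pₖ₋₂, qₖ = aₖqₖ₋₁ + qₖ₋₂ (with p₋₁=1, p₋₂=0, q₋₁=0, q₋₂=1):
  k=0: a=21, p=21, q=1
  k=1: a=3, p=64, q=3
  k=2: a=3, p=213, q=10
  k=3: a=14, p=3046, q=143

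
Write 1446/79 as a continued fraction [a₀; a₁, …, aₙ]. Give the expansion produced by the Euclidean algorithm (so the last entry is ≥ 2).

1446 = 18*79 + 24
79 = 3*24 + 7
24 = 3*7 + 3
7 = 2*3 + 1
3 = 3*1 + 0  (stop)
So 1446/79 = [18; 3, 3, 2, 3].

[18; 3, 3, 2, 3]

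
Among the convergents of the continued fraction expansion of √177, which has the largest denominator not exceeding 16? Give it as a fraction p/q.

133/10

√177 = [13; 3, 3, 2, 8, 2, 3, 3, 26, …] (period length 8).
Convergents:
  p_0/q_0 = 13/1
  p_1/q_1 = 40/3
  p_2/q_2 = 133/10
  p_3/q_3 = 306/23
q_2 = 10 ≤ 16 < 23 = q_3, so the answer is 133/10.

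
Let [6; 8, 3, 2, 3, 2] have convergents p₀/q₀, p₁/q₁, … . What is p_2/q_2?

153/25

Using pₖ = aₖpₖ₋₁ + pₖ₋₂, qₖ = aₖqₖ₋₁ + qₖ₋₂ (with p₋₁=1, p₋₂=0, q₋₁=0, q₋₂=1):
  k=0: a=6, p=6, q=1
  k=1: a=8, p=49, q=8
  k=2: a=3, p=153, q=25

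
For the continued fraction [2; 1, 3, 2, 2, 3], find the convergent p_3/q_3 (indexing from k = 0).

25/9

Using pₖ = aₖpₖ₋₁ + pₖ₋₂, qₖ = aₖqₖ₋₁ + qₖ₋₂ (with p₋₁=1, p₋₂=0, q₋₁=0, q₋₂=1):
  k=0: a=2, p=2, q=1
  k=1: a=1, p=3, q=1
  k=2: a=3, p=11, q=4
  k=3: a=2, p=25, q=9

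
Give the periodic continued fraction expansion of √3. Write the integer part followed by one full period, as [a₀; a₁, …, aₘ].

[1; 1, 2]

a₀ = ⌊√3⌋ = 1.
With m₀=0, d₀=1 and mₖ₊₁ = dₖaₖ − mₖ, dₖ₊₁ = (n − mₖ₊₁²)/dₖ, aₖ₊₁ = ⌊(a₀+mₖ₊₁)/dₖ₊₁⌋:
  k=1: m=1, d=2, a=1
  k=2: m=1, d=1, a=2
d=1 and a=2a₀=2 at k=2, so the next step gives (m, d) = (1, 2) again — its k=1 value — and the period has length 2.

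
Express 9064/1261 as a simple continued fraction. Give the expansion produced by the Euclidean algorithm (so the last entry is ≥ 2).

[7; 5, 3, 8, 2, 4]

9064 = 7·1261 + 237
1261 = 5·237 + 76
237 = 3·76 + 9
76 = 8·9 + 4
9 = 2·4 + 1
4 = 4·1 + 0  (stop)
So 9064/1261 = [7; 5, 3, 8, 2, 4].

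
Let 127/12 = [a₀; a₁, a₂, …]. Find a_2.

127 = 10·12 + 7   →  a_0 = 10
12 = 1·7 + 5   →  a_1 = 1
7 = 1·5 + 2   →  a_2 = 1

1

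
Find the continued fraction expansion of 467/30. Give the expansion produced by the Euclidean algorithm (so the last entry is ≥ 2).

[15; 1, 1, 3, 4]

467 = 15*30 + 17
30 = 1*17 + 13
17 = 1*13 + 4
13 = 3*4 + 1
4 = 4*1 + 0  (stop)
So 467/30 = [15; 1, 1, 3, 4].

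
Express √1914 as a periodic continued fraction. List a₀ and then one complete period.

a₀ = ⌊√1914⌋ = 43.
With m₀=0, d₀=1 and mₖ₊₁ = dₖaₖ − mₖ, dₖ₊₁ = (n − mₖ₊₁²)/dₖ, aₖ₊₁ = ⌊(a₀+mₖ₊₁)/dₖ₊₁⌋:
  k=1: m=43, d=65, a=1
  k=2: m=22, d=22, a=2
  k=3: m=22, d=65, a=1
  k=4: m=43, d=1, a=86
d=1 and a=2a₀=86 at k=4, so the next step gives (m, d) = (43, 65) again — its k=1 value — and the period has length 4.

[43; 1, 2, 1, 86]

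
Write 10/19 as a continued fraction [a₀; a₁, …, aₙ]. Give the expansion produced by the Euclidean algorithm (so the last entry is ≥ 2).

10 = 0·19 + 10
19 = 1·10 + 9
10 = 1·9 + 1
9 = 9·1 + 0  (stop)
So 10/19 = [0; 1, 1, 9].

[0; 1, 1, 9]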